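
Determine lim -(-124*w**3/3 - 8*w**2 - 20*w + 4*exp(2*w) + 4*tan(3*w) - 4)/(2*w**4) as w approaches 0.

Substitution gives 0/0; apply L'Hôpital's rule 4 times.
After differentiating numerator and denominator 4 times the quotient is (64*e^(2*w) + 7776*tan(3*w)^5 + 12960*tan(3*w)^3 + 5184*tan(3*w))/(-48); at w = 0 this is -4/3.

-4/3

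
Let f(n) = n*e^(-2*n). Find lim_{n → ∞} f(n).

0

Write as n^1/e^{2n}, an ∞/∞ form.
Exponential growth dominates any polynomial, so repeated L'Hôpital (or the standard result) gives 0.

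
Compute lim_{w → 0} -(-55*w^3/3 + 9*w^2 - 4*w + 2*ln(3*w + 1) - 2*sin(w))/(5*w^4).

81/10

Substitution gives 0/0 (the numerator vanishes to order 4).
Expand each term to order w^4: the coefficient of w^4 in -2·sin(w) is 0 and in 2·ln(1 + 3w) is -81/2.
Lower-order terms cancel with the polynomial part, so the numerator is (-81/2)·w^4 + o(w^4), and the limit is (-81/2)/(-5) = 81/10.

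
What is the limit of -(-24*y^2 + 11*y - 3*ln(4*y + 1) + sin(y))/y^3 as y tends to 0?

385/6

Substitution gives 0/0 (the numerator vanishes to order 3).
Expand each term to order y^3: the coefficient of y^3 in -3·ln(1 + 4y) is -64 and in sin(y) is -1/6.
Lower-order terms cancel with the polynomial part, so the numerator is (-385/6)·y^3 + o(y^3), and the limit is (-385/6)/(-1) = 385/6.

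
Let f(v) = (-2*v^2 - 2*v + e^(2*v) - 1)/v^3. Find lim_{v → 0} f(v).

4/3

Direct substitution gives 0/0.
Apply L'Hôpital: lim (-4*v + 2*e^(2*v) - 2)/(3*v^2), still 0/0.
Apply L'Hôpital: lim (4*e^(2*v) - 4)/(6*v), still 0/0.
After 3 applications of L'Hôpital's rule the quotient is (8*e^(2*v))/(6); substituting v = 0 gives 4/3.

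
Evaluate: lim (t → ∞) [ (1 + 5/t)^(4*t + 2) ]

Write it as [(1 + 5/t)^t]^(4) · (1 + 5/t)^(2). The bracketed term tends to e^(5) and the second factor to 1, so the limit is e^(20).

e^(20)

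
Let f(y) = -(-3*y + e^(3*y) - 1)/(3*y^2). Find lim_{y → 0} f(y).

Direct substitution gives 0/0.
Apply L'Hôpital: lim (3*e^(3*y) - 3)/(-6*y), still 0/0.
After 2 applications of L'Hôpital's rule the quotient is (9*e^(3*y))/(-6); substituting y = 0 gives -3/2.

-3/2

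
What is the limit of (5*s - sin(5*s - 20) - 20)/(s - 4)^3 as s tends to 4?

125/6

Direct substitution gives 0/0.
Apply L'Hôpital: lim (5 - 5*cos(5*s - 20))/(3*(s - 4)^2), still 0/0.
Apply L'Hôpital: lim (25*sin(5*s - 20))/(6*s - 24), still 0/0.
After 3 applications of L'Hôpital's rule the quotient is (125*cos(5*s - 20))/(6); substituting s = 4 gives 125/6.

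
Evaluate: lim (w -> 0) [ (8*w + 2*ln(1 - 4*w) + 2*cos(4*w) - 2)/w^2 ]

Substitution gives 0/0; apply L'Hôpital's rule 2 times.
After differentiating numerator and denominator 2 times the quotient is (-32*cos(4*w) - 32/(4*w - 1)^2)/(2); at w = 0 this is -32.

-32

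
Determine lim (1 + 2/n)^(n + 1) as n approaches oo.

e^(2)

Let L be the limit and take ln: ln L = lim (n + 1)·ln(1 + 2/n) = lim (n + 1)·(2/n + O(1/n²)) = 2.
Hence L = e^(2).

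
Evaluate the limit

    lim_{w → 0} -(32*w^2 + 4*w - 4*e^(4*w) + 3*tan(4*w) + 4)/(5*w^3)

Substitution gives 0/0; apply L'Hôpital's rule 3 times.
After differentiating numerator and denominator 3 times the quotient is (-256*e^(4*w) + 1152*tan(4*w)^4 + 1536*tan(4*w)^2 + 384)/(-30); at w = 0 this is -64/15.

-64/15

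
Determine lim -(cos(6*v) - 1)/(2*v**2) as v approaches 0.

Direct substitution gives 0/0.
Apply L'Hôpital: lim (-6*sin(6*v))/(-4*v), still 0/0.
After 2 applications of L'Hôpital's rule the quotient is (-36*cos(6*v))/(-4); substituting v = 0 gives 9.

9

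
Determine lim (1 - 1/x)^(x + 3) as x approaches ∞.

e^(-1)

Write it as [(1 - 1/x)^x]^(1) · (1 - 1/x)^(3). The bracketed term tends to e^(-1) and the second factor to 1, so the limit is e^(-1).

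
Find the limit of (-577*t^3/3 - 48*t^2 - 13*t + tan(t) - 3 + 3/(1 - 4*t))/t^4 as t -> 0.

Substitution gives 0/0 (the numerator vanishes to order 4).
Expand each term to order t^4: the coefficient of t^4 in 3·1/(1 - 4t) is 768 and in tan(t) is 0.
Lower-order terms cancel with the polynomial part, so the numerator is (768)·t^4 + o(t^4), and the limit is (768)/(1) = 768.

768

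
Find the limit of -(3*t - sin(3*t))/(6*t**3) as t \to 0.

-3/4

Direct substitution gives 0/0.
Apply L'Hôpital: lim (3 - 3*cos(3*t))/(-18*t^2), still 0/0.
Apply L'Hôpital: lim (9*sin(3*t))/(-36*t), still 0/0.
After 3 applications of L'Hôpital's rule the quotient is (27*cos(3*t))/(-36); substituting t = 0 gives -3/4.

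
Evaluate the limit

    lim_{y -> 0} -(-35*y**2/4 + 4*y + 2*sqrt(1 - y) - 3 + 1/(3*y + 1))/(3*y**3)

Substitution gives 0/0; apply L'Hôpital's rule 3 times.
After differentiating numerator and denominator 3 times the quotient is (-162/(3*y + 1)^4 - 3/(4*(1 - y)^(5/2)))/(-18); at y = 0 this is 217/24.

217/24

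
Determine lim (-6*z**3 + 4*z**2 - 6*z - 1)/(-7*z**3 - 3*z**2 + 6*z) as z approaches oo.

Numerator and denominator both have degree 3.
Dividing every term by z^3, all lower-order terms vanish and the limit is the ratio of leading coefficients, -6/(-7) = 6/7.

6/7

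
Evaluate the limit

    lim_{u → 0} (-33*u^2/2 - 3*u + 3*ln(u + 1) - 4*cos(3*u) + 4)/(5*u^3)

1/5

Substitution gives 0/0; apply L'Hôpital's rule 3 times.
After differentiating numerator and denominator 3 times the quotient is (-108*sin(3*u) + 6/(u + 1)^3)/(30); at u = 0 this is 1/5.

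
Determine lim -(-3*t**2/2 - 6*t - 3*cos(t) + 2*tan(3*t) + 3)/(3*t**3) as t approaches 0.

Substitution gives 0/0 (the numerator vanishes to order 3).
Expand each term to order t^3: the coefficient of t^3 in -3·cos(t) is 0 and in 2·tan(3t) is 18.
Lower-order terms cancel with the polynomial part, so the numerator is (18)·t^3 + o(t^3), and the limit is (18)/(-3) = -6.

-6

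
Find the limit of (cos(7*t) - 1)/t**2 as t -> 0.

Direct substitution gives 0/0.
Apply L'Hôpital: lim (-7*sin(7*t))/(2*t), still 0/0.
After 2 applications of L'Hôpital's rule the quotient is (-49*cos(7*t))/(2); substituting t = 0 gives -49/2.

-49/2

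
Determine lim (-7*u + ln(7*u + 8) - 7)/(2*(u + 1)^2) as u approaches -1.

Direct substitution gives 0/0.
Apply L'Hôpital: lim (-7 + 7/(7*u + 8))/(4*u + 4), still 0/0.
After 2 applications of L'Hôpital's rule the quotient is (-49/(7*u + 8)^2)/(4); substituting u = -1 gives -49/4.

-49/4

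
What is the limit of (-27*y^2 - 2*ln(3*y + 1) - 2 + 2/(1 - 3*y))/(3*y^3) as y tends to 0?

Substitution gives 0/0 (the numerator vanishes to order 3).
Expand each term to order y^3: the coefficient of y^3 in 2·1/(1 - 3y) is 54 and in -2·ln(1 + 3y) is -18.
Lower-order terms cancel with the polynomial part, so the numerator is (36)·y^3 + o(y^3), and the limit is (36)/(3) = 12.

12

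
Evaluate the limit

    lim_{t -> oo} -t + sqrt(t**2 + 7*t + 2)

7/2

This has the form ∞ − ∞. Multiply and divide by the conjugate √(t^2 + 7*t + 2) + t.
That gives (7t + 2) / (√(t^2 + 7*t + 2) + t).
Divide numerator and denominator by t: the limit is 7/(2·1) = 7/2.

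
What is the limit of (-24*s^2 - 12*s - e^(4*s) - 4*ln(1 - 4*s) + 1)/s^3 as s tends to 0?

224/3

Substitution gives 0/0 (the numerator vanishes to order 3).
Expand each term to order s^3: the coefficient of s^3 in −e^(4s) is -32/3 and in -4·ln(1 - 4s) is 256/3.
Lower-order terms cancel with the polynomial part, so the numerator is (224/3)·s^3 + o(s^3), and the limit is (224/3)/(1) = 224/3.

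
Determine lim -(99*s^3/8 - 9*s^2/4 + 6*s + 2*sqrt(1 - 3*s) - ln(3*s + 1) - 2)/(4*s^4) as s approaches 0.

Substitution gives 0/0 (the numerator vanishes to order 4).
Expand each term to order s^4: the coefficient of s^4 in −ln(1 + 3s) is 81/4 and in 2·√(1 - 3s) is -405/64.
Lower-order terms cancel with the polynomial part, so the numerator is (891/64)·s^4 + o(s^4), and the limit is (891/64)/(-4) = -891/256.

-891/256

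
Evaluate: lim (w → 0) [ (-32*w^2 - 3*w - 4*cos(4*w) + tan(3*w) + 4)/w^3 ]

Substitution gives 0/0 (the numerator vanishes to order 3).
Expand each term to order w^3: the coefficient of w^3 in -4·cos(4w) is 0 and in tan(3w) is 9.
Lower-order terms cancel with the polynomial part, so the numerator is (9)·w^3 + o(w^3), and the limit is (9)/(1) = 9.

9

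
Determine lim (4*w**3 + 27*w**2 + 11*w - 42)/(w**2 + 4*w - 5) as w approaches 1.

At w = 1 both the top and bottom vanish — a removable singularity. Factoring out (w - 1) from each leaves (4*w^2 + 31*w + 42)/(w + 5), which at w = 1 equals 77/6.

77/6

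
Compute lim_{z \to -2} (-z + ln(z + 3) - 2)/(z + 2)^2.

Direct substitution gives 0/0.
Apply L'Hôpital: lim (-1 + 1/(z + 3))/(2*z + 4), still 0/0.
After 2 applications of L'Hôpital's rule the quotient is (-1/(z + 3)^2)/(2); substituting z = -2 gives -1/2.

-1/2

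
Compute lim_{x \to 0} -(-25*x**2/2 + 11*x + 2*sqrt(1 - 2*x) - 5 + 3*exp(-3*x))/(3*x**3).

Substitution gives 0/0 (the numerator vanishes to order 3).
Expand each term to order x^3: the coefficient of x^3 in 2·√(1 - 2x) is -1 and in 3·e^(-3x) is -27/2.
Lower-order terms cancel with the polynomial part, so the numerator is (-29/2)·x^3 + o(x^3), and the limit is (-29/2)/(-3) = 29/6.

29/6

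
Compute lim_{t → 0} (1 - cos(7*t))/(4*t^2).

49/8

Substitution gives 0/0.
Use (1 − cos u)/u² → 1/2 with u = 7t: the limit is 7²/(2·4) = 49/8.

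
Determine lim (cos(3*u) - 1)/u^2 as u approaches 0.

Direct substitution gives 0/0.
Apply L'Hôpital: lim (-3*sin(3*u))/(2*u), still 0/0.
After 2 applications of L'Hôpital's rule the quotient is (-9*cos(3*u))/(2); substituting u = 0 gives -9/2.

-9/2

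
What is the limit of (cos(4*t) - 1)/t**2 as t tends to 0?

-8

Direct substitution gives 0/0.
Apply L'Hôpital: lim (-4*sin(4*t))/(2*t), still 0/0.
After 2 applications of L'Hôpital's rule the quotient is (-16*cos(4*t))/(2); substituting t = 0 gives -8.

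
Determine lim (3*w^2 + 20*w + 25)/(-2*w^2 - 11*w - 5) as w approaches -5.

Since w = -5 makes numerator and denominator zero, (w + 5) divides both.
Cancelling it gives (3*w + 5)/(-2*w - 1); now plug in w = -5 to get -10/9.

-10/9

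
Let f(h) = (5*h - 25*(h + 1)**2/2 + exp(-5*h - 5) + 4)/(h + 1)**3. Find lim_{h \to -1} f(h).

-125/6

Direct substitution gives 0/0.
Apply L'Hôpital: lim (-25*h - 5*e^(-5*h - 5) - 20)/(3*(h + 1)^2), still 0/0.
Apply L'Hôpital: lim (25*e^(-5*h - 5) - 25)/(6*h + 6), still 0/0.
After 3 applications of L'Hôpital's rule the quotient is (-125*e^(-5*h - 5))/(6); substituting h = -1 gives -125/6.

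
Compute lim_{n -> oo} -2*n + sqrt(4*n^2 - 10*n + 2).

-5/2

An ∞ − ∞ form. Rationalising with the conjugate, the difference becomes (-10n + 2) / (√(4*n^2 - 10*n + 2) + 2n).
For large n the denominator behaves like 2·2n, so the quotient tends to -10/4 = -5/2.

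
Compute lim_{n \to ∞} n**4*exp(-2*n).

Write as n^4/e^{2n}, an ∞/∞ form.
Exponential growth dominates any polynomial, so repeated L'Hôpital (or the standard result) gives 0.

0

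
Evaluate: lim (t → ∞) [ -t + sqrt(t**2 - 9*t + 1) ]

An ∞ − ∞ form. Rationalising with the conjugate, the difference becomes (-9t + 1) / (√(t^2 - 9*t + 1) + t).
For large t the denominator behaves like 2·t, so the quotient tends to -9/2 = -9/2.

-9/2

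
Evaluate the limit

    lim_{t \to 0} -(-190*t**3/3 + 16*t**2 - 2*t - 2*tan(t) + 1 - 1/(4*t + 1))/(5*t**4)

256/5

Substitution gives 0/0 (the numerator vanishes to order 4).
Expand each term to order t^4: the coefficient of t^4 in −1/(1 + 4t) is -256 and in -2·tan(t) is 0.
Lower-order terms cancel with the polynomial part, so the numerator is (-256)·t^4 + o(t^4), and the limit is (-256)/(-5) = 256/5.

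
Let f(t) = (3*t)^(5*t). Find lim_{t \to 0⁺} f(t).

1

Base → 0⁺ and exponent → 0⁺: a 0^0 form.
Take logs: 5t·ln(3t). This is 0·(−∞); rewriting as ln(3t)/(1/(5t)) and applying L'Hôpital gives 0.
Hence the limit is e^0 = 1.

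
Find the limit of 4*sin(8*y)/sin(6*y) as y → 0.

Substitution gives 0/0.
Divide numerator and denominator by y: sin(8y)/y → 8 and sin(6y)/y → 6, so the limit is 4·8/6 = 16/3.

16/3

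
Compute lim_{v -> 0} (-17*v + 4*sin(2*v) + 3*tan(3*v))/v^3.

65/3

Substitution gives 0/0; apply L'Hôpital's rule 3 times.
After differentiating numerator and denominator 3 times the quotient is (-32*cos(2*v) + 486*tan(3*v)^4 + 648*tan(3*v)^2 + 162)/(6); at v = 0 this is 65/3.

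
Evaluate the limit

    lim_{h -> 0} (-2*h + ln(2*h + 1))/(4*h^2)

-1/2

Direct substitution gives 0/0.
Apply L'Hôpital: lim (-2 + 2/(2*h + 1))/(8*h), still 0/0.
After 2 applications of L'Hôpital's rule the quotient is (-4/(2*h + 1)^2)/(8); substituting h = 0 gives -1/2.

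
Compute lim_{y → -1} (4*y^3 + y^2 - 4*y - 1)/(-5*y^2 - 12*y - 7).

-3

Direct substitution gives 0/0, so factor. Both numerator and denominator have (y + 1) as a factor.
After cancelling, the expression reduces to (4*y^2 - 3*y - 1)/(-5*y - 7).
Substituting y = -1 gives -3.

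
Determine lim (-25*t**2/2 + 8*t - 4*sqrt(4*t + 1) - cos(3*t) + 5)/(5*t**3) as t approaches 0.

Substitution gives 0/0; apply L'Hôpital's rule 3 times.
After differentiating numerator and denominator 3 times the quotient is (-27*sin(3*t) - 96/(4*t + 1)^(5/2))/(30); at t = 0 this is -16/5.

-16/5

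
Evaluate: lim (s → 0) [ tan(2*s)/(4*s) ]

Substitution gives 0/0.
Since tan(u)/u → 1 as u → 0, tan(2s)/(2s) → 1 and the limit is 2/4 = 1/2.

1/2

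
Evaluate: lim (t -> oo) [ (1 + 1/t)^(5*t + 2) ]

e^(5)

Let L be the limit and take ln: ln L = lim (5t + 2)·ln(1 + 1/t) = lim (5t + 2)·(1/t + O(1/t²)) = 5.
Hence L = e^(5).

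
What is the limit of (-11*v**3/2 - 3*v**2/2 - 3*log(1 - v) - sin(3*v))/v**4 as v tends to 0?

Substitution gives 0/0; apply L'Hôpital's rule 4 times.
After differentiating numerator and denominator 4 times the quotient is (-81*sin(3*v) + 18/(v - 1)^4)/(24); at v = 0 this is 3/4.

3/4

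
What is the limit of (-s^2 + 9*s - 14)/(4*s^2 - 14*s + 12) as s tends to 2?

5/2

Since s = 2 makes numerator and denominator zero, (s - 2) divides both.
Cancelling it gives (7 - s)/(4*s - 6); now plug in s = 2 to get 5/2.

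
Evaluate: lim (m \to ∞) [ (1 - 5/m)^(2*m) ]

e^(-10)

Let L be the limit and take ln: ln L = lim (2m)·ln(1 - 5/m) = lim (2m)·(-5/m + O(1/m²)) = -10.
Hence L = e^(-10).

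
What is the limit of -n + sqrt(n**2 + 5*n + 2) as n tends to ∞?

This has the form ∞ − ∞. Multiply and divide by the conjugate √(n^2 + 5*n + 2) + n.
That gives (5n + 2) / (√(n^2 + 5*n + 2) + n).
Divide numerator and denominator by n: the limit is 5/(2·1) = 5/2.

5/2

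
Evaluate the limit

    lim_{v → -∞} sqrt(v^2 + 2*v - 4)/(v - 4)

For large |v|, √(v^2 + 2*v - 4) ≈ √1·|v| and the denominator ≈ v.
Since v → −∞, |v| = −v, giving −√1/(1) = -1.

-1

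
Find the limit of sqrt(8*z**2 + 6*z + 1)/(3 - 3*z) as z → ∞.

-2*√(2)/3

For large |z|, √(8*z^2 + 6*z + 1) ≈ √8·|z| and the denominator ≈ -3z.
Since z → +∞, |z| = z, giving √8/(-3) = -2*√(2)/3.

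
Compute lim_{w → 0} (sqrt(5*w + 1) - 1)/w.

Substitution gives 0/0. Multiply numerator and denominator by the conjugate √(1 + 5w) + √1.
The numerator becomes (1 + 5w) − 1 = 5w, so the expression simplifies to 5/(√(1 + 5w) + √1).
Letting w → 0 gives 5/(2√1) = 5/2.

5/2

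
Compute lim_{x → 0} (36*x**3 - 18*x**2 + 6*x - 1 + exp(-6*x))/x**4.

Direct substitution gives 0/0.
Apply L'Hôpital: lim (108*x^2 - 36*x + 6 - 6*e^(-6*x))/(4*x^3), still 0/0.
Apply L'Hôpital: lim (216*x - 36 + 36*e^(-6*x))/(12*x^2), still 0/0.
Apply L'Hôpital: lim (216 - 216*e^(-6*x))/(24*x), still 0/0.
After 4 applications of L'Hôpital's rule the quotient is (1296*e^(-6*x))/(24); substituting x = 0 gives 54.

54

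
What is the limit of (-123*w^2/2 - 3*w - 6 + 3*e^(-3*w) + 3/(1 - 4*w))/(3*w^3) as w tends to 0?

119/2

Substitution gives 0/0 (the numerator vanishes to order 3).
Expand each term to order w^3: the coefficient of w^3 in 3·e^(-3w) is -27/2 and in 3·1/(1 - 4w) is 192.
Lower-order terms cancel with the polynomial part, so the numerator is (357/2)·w^3 + o(w^3), and the limit is (357/2)/(3) = 119/2.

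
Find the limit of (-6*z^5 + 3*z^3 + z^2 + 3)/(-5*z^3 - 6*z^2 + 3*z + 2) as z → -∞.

The numerator has higher degree (5 > 3); the quotient behaves like (-6/(-5))·z^2 for large |z|.
As z → −∞ this diverges to ∞.

∞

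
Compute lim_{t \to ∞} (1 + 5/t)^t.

Write it as [(1 + 5/t)^t]^(1) · (1 + 5/t)^(0). The bracketed term tends to e^(5) and the second factor to 1, so the limit is e^(5).

e^(5)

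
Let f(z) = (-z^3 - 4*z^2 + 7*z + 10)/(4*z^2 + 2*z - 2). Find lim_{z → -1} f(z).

-2

Direct substitution gives 0/0, so factor. Both numerator and denominator have (z + 1) as a factor.
After cancelling, the expression reduces to (-z^2 - 3*z + 10)/(4*z - 2).
Substituting z = -1 gives -2.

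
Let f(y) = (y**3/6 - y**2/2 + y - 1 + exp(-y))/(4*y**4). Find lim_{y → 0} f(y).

1/96

Direct substitution gives 0/0.
Apply L'Hôpital: lim (y^2/2 - y + 1 - e^(-y))/(16*y^3), still 0/0.
Apply L'Hôpital: lim (y - 1 + e^(-y))/(48*y^2), still 0/0.
Apply L'Hôpital: lim (1 - e^(-y))/(96*y), still 0/0.
After 4 applications of L'Hôpital's rule the quotient is (e^(-y))/(96); substituting y = 0 gives 1/96.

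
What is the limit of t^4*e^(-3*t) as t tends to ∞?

0

Write as t^4/e^{3t}, an ∞/∞ form.
Exponential growth dominates any polynomial, so repeated L'Hôpital (or the standard result) gives 0.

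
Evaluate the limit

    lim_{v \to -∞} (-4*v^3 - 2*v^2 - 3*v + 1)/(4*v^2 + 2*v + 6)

∞

The numerator has higher degree (3 > 2); the quotient behaves like (-4/(4))·v^1 for large |v|.
As v → −∞ this diverges to ∞.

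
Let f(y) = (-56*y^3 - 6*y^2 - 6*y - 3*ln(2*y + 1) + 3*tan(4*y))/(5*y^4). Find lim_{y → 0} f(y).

12/5

Substitution gives 0/0 (the numerator vanishes to order 4).
Expand each term to order y^4: the coefficient of y^4 in 3·tan(4y) is 0 and in -3·ln(1 + 2y) is 12.
Lower-order terms cancel with the polynomial part, so the numerator is (12)·y^4 + o(y^4), and the limit is (12)/(5) = 12/5.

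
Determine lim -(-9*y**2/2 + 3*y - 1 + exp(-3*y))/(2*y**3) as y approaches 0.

Direct substitution gives 0/0.
Apply L'Hôpital: lim (-9*y + 3 - 3*e^(-3*y))/(-6*y^2), still 0/0.
Apply L'Hôpital: lim (-9 + 9*e^(-3*y))/(-12*y), still 0/0.
After 3 applications of L'Hôpital's rule the quotient is (-27*e^(-3*y))/(-12); substituting y = 0 gives 9/4.

9/4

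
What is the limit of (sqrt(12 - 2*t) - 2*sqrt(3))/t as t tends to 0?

Substitution gives 0/0. Multiply numerator and denominator by the conjugate √(12 - 2t) + √12.
The numerator becomes (12 - 2t) − 12 = -2t, so the expression simplifies to -2/(√(12 - 2t) + √12).
Letting t → 0 gives -2/(2√12) = -√(3)/6.

-√(3)/6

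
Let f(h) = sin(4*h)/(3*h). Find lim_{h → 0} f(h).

Substitution gives 0/0.
Write it as (4/3)·sin(4h)/(4h); since sin(u)/u → 1, the limit is 4/3.

4/3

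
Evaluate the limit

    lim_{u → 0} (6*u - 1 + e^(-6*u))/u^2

18

Direct substitution gives 0/0.
Apply L'Hôpital: lim (6 - 6*e^(-6*u))/(2*u), still 0/0.
After 2 applications of L'Hôpital's rule the quotient is (36*e^(-6*u))/(2); substituting u = 0 gives 18.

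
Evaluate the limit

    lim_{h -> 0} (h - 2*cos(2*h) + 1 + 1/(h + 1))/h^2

5

Substitution gives 0/0 (the numerator vanishes to order 2).
Expand each term to order h^2: the coefficient of h^2 in 1/(1 + h) is 1 and in -2·cos(2h) is 4.
Lower-order terms cancel with the polynomial part, so the numerator is (5)·h^2 + o(h^2), and the limit is (5)/(1) = 5.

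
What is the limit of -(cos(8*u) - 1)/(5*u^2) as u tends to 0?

Direct substitution gives 0/0.
Apply L'Hôpital: lim (-8*sin(8*u))/(-10*u), still 0/0.
After 2 applications of L'Hôpital's rule the quotient is (-64*cos(8*u))/(-10); substituting u = 0 gives 32/5.

32/5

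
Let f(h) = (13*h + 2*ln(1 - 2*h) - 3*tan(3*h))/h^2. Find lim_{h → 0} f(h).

-4

Substitution gives 0/0; apply L'Hôpital's rule 2 times.
After differentiating numerator and denominator 2 times the quotient is (-54*tan(3*h)/cos(3*h)^2 - 8/(2*h - 1)^2)/(2); at h = 0 this is -4.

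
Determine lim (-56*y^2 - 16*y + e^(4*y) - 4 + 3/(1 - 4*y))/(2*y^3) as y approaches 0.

Substitution gives 0/0 (the numerator vanishes to order 3).
Expand each term to order y^3: the coefficient of y^3 in e^(4y) is 32/3 and in 3·1/(1 - 4y) is 192.
Lower-order terms cancel with the polynomial part, so the numerator is (608/3)·y^3 + o(y^3), and the limit is (608/3)/(2) = 304/3.

304/3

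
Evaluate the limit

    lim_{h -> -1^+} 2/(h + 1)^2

∞

As h → -1⁺, (h + 1) → 0⁺, so (h + 1)^2 → 0⁺ and 2/(h + 1)^2 → ∞.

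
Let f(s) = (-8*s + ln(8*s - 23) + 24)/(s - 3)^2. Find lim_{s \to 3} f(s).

-32

Direct substitution gives 0/0.
Apply L'Hôpital: lim (-8 + 8/(8*s - 23))/(2*s - 6), still 0/0.
After 2 applications of L'Hôpital's rule the quotient is (-64/(8*s - 23)^2)/(2); substituting s = 3 gives -32.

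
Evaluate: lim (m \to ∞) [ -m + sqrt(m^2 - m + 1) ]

-1/2

An ∞ − ∞ form. Rationalising with the conjugate, the difference becomes (-m + 1) / (√(m^2 - m + 1) + m).
For large m the denominator behaves like 2·m, so the quotient tends to -1/2 = -1/2.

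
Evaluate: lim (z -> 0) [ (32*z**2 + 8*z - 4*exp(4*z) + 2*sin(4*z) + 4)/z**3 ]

-64

Substitution gives 0/0 (the numerator vanishes to order 3).
Expand each term to order z^3: the coefficient of z^3 in 2·sin(4z) is -64/3 and in -4·e^(4z) is -128/3.
Lower-order terms cancel with the polynomial part, so the numerator is (-64)·z^3 + o(z^3), and the limit is (-64)/(1) = -64.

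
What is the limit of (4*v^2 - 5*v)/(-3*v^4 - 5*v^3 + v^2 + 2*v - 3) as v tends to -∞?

0

The denominator has degree 4 and the numerator degree 2. Dividing numerator and denominator by v^4 sends every term to 0 except the leading denominator term, so the limit is 0.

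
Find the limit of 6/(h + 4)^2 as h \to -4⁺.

∞

As h → -4⁺, (h + 4) → 0⁺, so (h + 4)^2 → 0⁺ and 6/(h + 4)^2 → ∞.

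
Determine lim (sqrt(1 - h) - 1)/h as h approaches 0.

-1/2

Substitution gives 0/0. Multiply numerator and denominator by the conjugate √(1 - h) + √1.
The numerator becomes (1 - h) − 1 = -h, so the expression simplifies to -1/(√(1 - h) + √1).
Letting h → 0 gives -1/(2√1) = -1/2.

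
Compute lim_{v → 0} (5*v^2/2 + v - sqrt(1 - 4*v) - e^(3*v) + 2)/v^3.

Substitution gives 0/0 (the numerator vanishes to order 3).
Expand each term to order v^3: the coefficient of v^3 in −√(1 - 4v) is 4 and in −e^(3v) is -9/2.
Lower-order terms cancel with the polynomial part, so the numerator is (-1/2)·v^3 + o(v^3), and the limit is (-1/2)/(1) = -1/2.

-1/2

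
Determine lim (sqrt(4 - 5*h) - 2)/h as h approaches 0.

A 0/0 form; rationalise with √(4 - 5h) + √4. This collapses the numerator to -5h, leaving -5/(√(4 - 5h) + √4) → -5/(2√4) = -5/4.

-5/4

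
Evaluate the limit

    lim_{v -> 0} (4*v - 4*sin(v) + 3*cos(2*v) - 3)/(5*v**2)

-6/5

Substitution gives 0/0 (the numerator vanishes to order 2).
Expand each term to order v^2: the coefficient of v^2 in -4·sin(v) is 0 and in 3·cos(2v) is -6.
Lower-order terms cancel with the polynomial part, so the numerator is (-6)·v^2 + o(v^2), and the limit is (-6)/(5) = -6/5.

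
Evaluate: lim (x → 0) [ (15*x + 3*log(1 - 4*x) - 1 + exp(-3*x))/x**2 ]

Substitution gives 0/0; apply L'Hôpital's rule 2 times.
After differentiating numerator and denominator 2 times the quotient is (9*e^(-3*x) - 48/(4*x - 1)^2)/(2); at x = 0 this is -39/2.

-39/2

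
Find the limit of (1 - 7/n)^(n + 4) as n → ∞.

e^(-7)

Write it as [(1 - 7/n)^n]^(1) · (1 - 7/n)^(4). The bracketed term tends to e^(-7) and the second factor to 1, so the limit is e^(-7).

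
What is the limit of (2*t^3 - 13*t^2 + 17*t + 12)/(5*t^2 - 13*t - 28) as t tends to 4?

Since t = 4 makes numerator and denominator zero, (t - 4) divides both.
Cancelling it gives (2*t^2 - 5*t - 3)/(5*t + 7); now plug in t = 4 to get 1/3.

1/3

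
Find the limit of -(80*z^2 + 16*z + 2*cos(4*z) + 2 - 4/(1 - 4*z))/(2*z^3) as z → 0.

Substitution gives 0/0 (the numerator vanishes to order 3).
Expand each term to order z^3: the coefficient of z^3 in 2·cos(4z) is 0 and in -4·1/(1 - 4z) is -256.
Lower-order terms cancel with the polynomial part, so the numerator is (-256)·z^3 + o(z^3), and the limit is (-256)/(-2) = 128.

128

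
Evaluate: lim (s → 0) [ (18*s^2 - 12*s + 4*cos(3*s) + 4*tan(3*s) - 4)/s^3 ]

Substitution gives 0/0 (the numerator vanishes to order 3).
Expand each term to order s^3: the coefficient of s^3 in 4·cos(3s) is 0 and in 4·tan(3s) is 36.
Lower-order terms cancel with the polynomial part, so the numerator is (36)·s^3 + o(s^3), and the limit is (36)/(1) = 36.

36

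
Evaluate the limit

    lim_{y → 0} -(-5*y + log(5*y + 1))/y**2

25/2

Direct substitution gives 0/0.
Apply L'Hôpital: lim (-5 + 5/(5*y + 1))/(-2*y), still 0/0.
After 2 applications of L'Hôpital's rule the quotient is (-25/(5*y + 1)^2)/(-2); substituting y = 0 gives 25/2.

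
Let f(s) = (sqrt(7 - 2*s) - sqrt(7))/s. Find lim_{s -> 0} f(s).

-√(7)/7

Substitution gives 0/0. Multiply numerator and denominator by the conjugate √(7 - 2s) + √7.
The numerator becomes (7 - 2s) − 7 = -2s, so the expression simplifies to -2/(√(7 - 2s) + √7).
Letting s → 0 gives -2/(2√7) = -√(7)/7.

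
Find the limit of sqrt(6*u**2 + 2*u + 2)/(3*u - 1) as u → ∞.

√(6)/3

For large |u|, √(6*u^2 + 2*u + 2) ≈ √6·|u| and the denominator ≈ 3u.
Since u → +∞, |u| = u, giving √6/(3) = √(6)/3.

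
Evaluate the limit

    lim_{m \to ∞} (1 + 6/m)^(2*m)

The base → 1 and the exponent → ∞: a 1^∞ form.
Take logarithms: (2m)·ln(1 + 6/m). Since ln(1+u) ~ u for small u, this behaves like (2m)·(6/m) → 12.
So the limit is e^(12).

e^(12)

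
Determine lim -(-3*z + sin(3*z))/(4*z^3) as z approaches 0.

Direct substitution gives 0/0.
Apply L'Hôpital: lim (3*cos(3*z) - 3)/(-12*z^2), still 0/0.
Apply L'Hôpital: lim (-9*sin(3*z))/(-24*z), still 0/0.
After 3 applications of L'Hôpital's rule the quotient is (-27*cos(3*z))/(-24); substituting z = 0 gives 9/8.

9/8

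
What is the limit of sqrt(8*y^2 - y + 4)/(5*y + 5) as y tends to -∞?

-2*√(2)/5

For large |y|, √(8*y^2 - y + 4) ≈ √8·|y| and the denominator ≈ 5y.
Since y → −∞, |y| = −y, giving −√8/(5) = -2*√(2)/5.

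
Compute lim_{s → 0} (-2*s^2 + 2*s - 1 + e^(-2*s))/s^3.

Direct substitution gives 0/0.
Apply L'Hôpital: lim (-4*s + 2 - 2*e^(-2*s))/(3*s^2), still 0/0.
Apply L'Hôpital: lim (-4 + 4*e^(-2*s))/(6*s), still 0/0.
After 3 applications of L'Hôpital's rule the quotient is (-8*e^(-2*s))/(6); substituting s = 0 gives -4/3.

-4/3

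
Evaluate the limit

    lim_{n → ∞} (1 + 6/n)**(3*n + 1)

The base → 1 and the exponent → ∞: a 1^∞ form.
Take logarithms: (3n + 1)·ln(1 + 6/n). Since ln(1+u) ~ u for small u, this behaves like (3n)·(6/n) → 18.
So the limit is e^(18).

e^(18)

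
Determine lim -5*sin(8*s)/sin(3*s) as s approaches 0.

-40/3

Substitution gives 0/0.
Divide numerator and denominator by s: sin(8s)/s → 8 and sin(3s)/s → 3, so the limit is -5·8/3 = -40/3.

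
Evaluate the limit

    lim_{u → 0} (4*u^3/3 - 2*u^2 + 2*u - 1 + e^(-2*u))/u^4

Direct substitution gives 0/0.
Apply L'Hôpital: lim (4*u^2 - 4*u + 2 - 2*e^(-2*u))/(4*u^3), still 0/0.
Apply L'Hôpital: lim (8*u - 4 + 4*e^(-2*u))/(12*u^2), still 0/0.
Apply L'Hôpital: lim (8 - 8*e^(-2*u))/(24*u), still 0/0.
After 4 applications of L'Hôpital's rule the quotient is (16*e^(-2*u))/(24); substituting u = 0 gives 2/3.

2/3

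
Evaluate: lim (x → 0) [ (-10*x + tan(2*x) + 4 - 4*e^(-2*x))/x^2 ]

-8

Substitution gives 0/0 (the numerator vanishes to order 2).
Expand each term to order x^2: the coefficient of x^2 in -4·e^(-2x) is -8 and in tan(2x) is 0.
Lower-order terms cancel with the polynomial part, so the numerator is (-8)·x^2 + o(x^2), and the limit is (-8)/(1) = -8.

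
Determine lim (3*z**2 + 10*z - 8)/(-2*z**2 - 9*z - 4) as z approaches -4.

Direct substitution gives 0/0, so factor. Both numerator and denominator have (z + 4) as a factor.
After cancelling, the expression reduces to (3*z - 2)/(-2*z - 1).
Substituting z = -4 gives -2.

-2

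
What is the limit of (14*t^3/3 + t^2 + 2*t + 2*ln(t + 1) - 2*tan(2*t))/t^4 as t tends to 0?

Substitution gives 0/0 (the numerator vanishes to order 4).
Expand each term to order t^4: the coefficient of t^4 in -2·tan(2t) is 0 and in 2·ln(1 + t) is -1/2.
Lower-order terms cancel with the polynomial part, so the numerator is (-1/2)·t^4 + o(t^4), and the limit is (-1/2)/(1) = -1/2.

-1/2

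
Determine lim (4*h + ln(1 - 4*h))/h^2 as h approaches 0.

Direct substitution gives 0/0.
Apply L'Hôpital: lim (4 - 4/(1 - 4*h))/(2*h), still 0/0.
After 2 applications of L'Hôpital's rule the quotient is (-16/(1 - 4*h)^2)/(2); substituting h = 0 gives -8.

-8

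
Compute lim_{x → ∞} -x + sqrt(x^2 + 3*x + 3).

This has the form ∞ − ∞. Multiply and divide by the conjugate √(x^2 + 3*x + 3) + x.
That gives (3x + 3) / (√(x^2 + 3*x + 3) + x).
Divide numerator and denominator by x: the limit is 3/(2·1) = 3/2.

3/2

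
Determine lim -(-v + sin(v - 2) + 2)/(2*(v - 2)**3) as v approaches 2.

1/12

Direct substitution gives 0/0.
Apply L'Hôpital: lim (cos(v - 2) - 1)/(-6*(v - 2)^2), still 0/0.
Apply L'Hôpital: lim (-sin(v - 2))/(24 - 12*v), still 0/0.
After 3 applications of L'Hôpital's rule the quotient is (-cos(v - 2))/(-12); substituting v = 2 gives 1/12.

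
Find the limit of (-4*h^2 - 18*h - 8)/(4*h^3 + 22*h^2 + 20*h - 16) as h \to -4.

7/18

Direct substitution gives 0/0, so factor. Both numerator and denominator have (h + 4) as a factor.
After cancelling, the expression reduces to (-4*h - 2)/(4*h^2 + 6*h - 4).
Substituting h = -4 gives 7/18.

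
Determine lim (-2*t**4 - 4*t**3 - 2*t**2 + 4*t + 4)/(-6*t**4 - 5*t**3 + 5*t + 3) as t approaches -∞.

1/3

Numerator and denominator both have degree 4.
Dividing every term by t^4, all lower-order terms vanish and the limit is the ratio of leading coefficients, -2/(-6) = 1/3.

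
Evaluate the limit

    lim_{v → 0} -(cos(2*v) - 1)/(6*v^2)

Direct substitution gives 0/0.
Apply L'Hôpital: lim (-2*sin(2*v))/(-12*v), still 0/0.
After 2 applications of L'Hôpital's rule the quotient is (-4*cos(2*v))/(-12); substituting v = 0 gives 1/3.

1/3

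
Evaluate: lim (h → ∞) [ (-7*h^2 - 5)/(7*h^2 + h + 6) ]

-1

Numerator and denominator both have degree 2.
Dividing every term by h^2, all lower-order terms vanish and the limit is the ratio of leading coefficients, -7/(7) = -1.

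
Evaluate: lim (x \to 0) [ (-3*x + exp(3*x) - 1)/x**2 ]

9/2

Direct substitution gives 0/0.
Apply L'Hôpital: lim (3*e^(3*x) - 3)/(2*x), still 0/0.
After 2 applications of L'Hôpital's rule the quotient is (9*e^(3*x))/(2); substituting x = 0 gives 9/2.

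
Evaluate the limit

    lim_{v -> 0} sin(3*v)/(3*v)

1

Substitution gives 0/0.
Write it as (3/3)·sin(3v)/(3v); since sin(u)/u → 1, the limit is 1.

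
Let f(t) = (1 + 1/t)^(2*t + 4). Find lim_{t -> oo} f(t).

e^(2)

Write it as [(1 + 1/t)^t]^(2) · (1 + 1/t)^(4). The bracketed term tends to e^(1) and the second factor to 1, so the limit is e^(2).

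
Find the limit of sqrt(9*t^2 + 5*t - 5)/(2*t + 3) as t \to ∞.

3/2

For large |t|, √(9*t^2 + 5*t - 5) ≈ √9·|t| and the denominator ≈ 2t.
Since t → +∞, |t| = t, giving √9/(2) = 3/2.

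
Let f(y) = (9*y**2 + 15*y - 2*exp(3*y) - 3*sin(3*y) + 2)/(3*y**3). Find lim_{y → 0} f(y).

3/2

Substitution gives 0/0 (the numerator vanishes to order 3).
Expand each term to order y^3: the coefficient of y^3 in -3·sin(3y) is 27/2 and in -2·e^(3y) is -9.
Lower-order terms cancel with the polynomial part, so the numerator is (9/2)·y^3 + o(y^3), and the limit is (9/2)/(3) = 3/2.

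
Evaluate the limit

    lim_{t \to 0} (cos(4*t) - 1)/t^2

-8

Direct substitution gives 0/0.
Apply L'Hôpital: lim (-4*sin(4*t))/(2*t), still 0/0.
After 2 applications of L'Hôpital's rule the quotient is (-16*cos(4*t))/(2); substituting t = 0 gives -8.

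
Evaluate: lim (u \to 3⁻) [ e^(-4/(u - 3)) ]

∞

As u → 3⁻, -4/(u - 3) → +∞, so e^(-4/(u - 3)) → ∞.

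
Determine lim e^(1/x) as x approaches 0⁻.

As x → 0⁻, 1/(x) → −∞, so e^(1/(x)) → 0.

0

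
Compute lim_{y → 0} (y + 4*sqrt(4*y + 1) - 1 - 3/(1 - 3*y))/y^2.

Substitution gives 0/0 (the numerator vanishes to order 2).
Expand each term to order y^2: the coefficient of y^2 in 4·√(1 + 4y) is -8 and in -3·1/(1 - 3y) is -27.
Lower-order terms cancel with the polynomial part, so the numerator is (-35)·y^2 + o(y^2), and the limit is (-35)/(1) = -35.

-35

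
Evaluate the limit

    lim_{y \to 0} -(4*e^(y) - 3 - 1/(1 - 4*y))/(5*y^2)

Substitution gives 0/0 (the numerator vanishes to order 2).
Expand each term to order y^2: the coefficient of y^2 in 4·e^(y) is 2 and in −1/(1 - 4y) is -16.
Lower-order terms cancel with the polynomial part, so the numerator is (-14)·y^2 + o(y^2), and the limit is (-14)/(-5) = 14/5.

14/5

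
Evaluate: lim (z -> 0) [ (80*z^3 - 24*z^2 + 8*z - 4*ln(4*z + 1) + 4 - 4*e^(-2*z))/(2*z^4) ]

380/3

Substitution gives 0/0; apply L'Hôpital's rule 4 times.
After differentiating numerator and denominator 4 times the quotient is (-64*e^(-2*z) + 6144/(4*z + 1)^4)/(48); at z = 0 this is 380/3.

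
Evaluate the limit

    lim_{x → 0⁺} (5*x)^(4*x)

Base → 0⁺ and exponent → 0⁺: a 0^0 form.
Take logs: 4x·ln(5x). This is 0·(−∞); rewriting as ln(5x)/(1/(4x)) and applying L'Hôpital gives 0.
Hence the limit is e^0 = 1.

1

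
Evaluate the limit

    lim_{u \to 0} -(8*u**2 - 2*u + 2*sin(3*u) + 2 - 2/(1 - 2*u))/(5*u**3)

5

Substitution gives 0/0 (the numerator vanishes to order 3).
Expand each term to order u^3: the coefficient of u^3 in -2·1/(1 - 2u) is -16 and in 2·sin(3u) is -9.
Lower-order terms cancel with the polynomial part, so the numerator is (-25)·u^3 + o(u^3), and the limit is (-25)/(-5) = 5.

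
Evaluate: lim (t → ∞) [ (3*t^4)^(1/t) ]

Base → ∞ and exponent → 0: an ∞^0 form.
Take logs: (1/t)·ln(3·t^4) = (ln 3 + 4·ln t)/t → 0.
So the limit is e^0 = 1.

1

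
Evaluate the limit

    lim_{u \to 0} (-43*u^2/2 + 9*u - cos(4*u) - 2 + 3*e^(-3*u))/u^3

-27/2

Substitution gives 0/0 (the numerator vanishes to order 3).
Expand each term to order u^3: the coefficient of u^3 in 3·e^(-3u) is -27/2 and in −cos(4u) is 0.
Lower-order terms cancel with the polynomial part, so the numerator is (-27/2)·u^3 + o(u^3), and the limit is (-27/2)/(1) = -27/2.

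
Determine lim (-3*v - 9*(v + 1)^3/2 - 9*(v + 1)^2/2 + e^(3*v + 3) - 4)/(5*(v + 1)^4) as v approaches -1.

27/40

Direct substitution gives 0/0.
Apply L'Hôpital: lim (-9*v - 27*(v + 1)^2/2 + 3*e^(3*v + 3) - 12)/(20*(v + 1)^3), still 0/0.
Apply L'Hôpital: lim (-27*v + 9*e^(3*v + 3) - 36)/(60*(v + 1)^2), still 0/0.
Apply L'Hôpital: lim (27*e^(3*v + 3) - 27)/(120*v + 120), still 0/0.
After 4 applications of L'Hôpital's rule the quotient is (81*e^(3*v + 3))/(120); substituting v = -1 gives 27/40.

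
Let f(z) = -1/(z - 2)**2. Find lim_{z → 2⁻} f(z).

As z → 2⁻, (z - 2) → 0⁻, so (z - 2)^2 → 0⁺ and -1/(z - 2)^2 → -∞.

-∞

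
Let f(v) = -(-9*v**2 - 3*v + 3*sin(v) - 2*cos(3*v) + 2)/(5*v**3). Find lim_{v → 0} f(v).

1/10

Substitution gives 0/0; apply L'Hôpital's rule 3 times.
After differentiating numerator and denominator 3 times the quotient is (-54*sin(3*v) - 3*cos(v))/(-30); at v = 0 this is 1/10.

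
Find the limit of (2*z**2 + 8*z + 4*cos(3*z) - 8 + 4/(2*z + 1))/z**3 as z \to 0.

-32

Substitution gives 0/0 (the numerator vanishes to order 3).
Expand each term to order z^3: the coefficient of z^3 in 4·cos(3z) is 0 and in 4·1/(1 + 2z) is -32.
Lower-order terms cancel with the polynomial part, so the numerator is (-32)·z^3 + o(z^3), and the limit is (-32)/(1) = -32.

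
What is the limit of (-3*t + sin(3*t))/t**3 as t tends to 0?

-9/2

Direct substitution gives 0/0.
Apply L'Hôpital: lim (3*cos(3*t) - 3)/(3*t^2), still 0/0.
Apply L'Hôpital: lim (-9*sin(3*t))/(6*t), still 0/0.
After 3 applications of L'Hôpital's rule the quotient is (-27*cos(3*t))/(6); substituting t = 0 gives -9/2.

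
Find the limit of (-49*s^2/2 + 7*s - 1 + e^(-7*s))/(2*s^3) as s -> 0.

Direct substitution gives 0/0.
Apply L'Hôpital: lim (-49*s + 7 - 7*e^(-7*s))/(6*s^2), still 0/0.
Apply L'Hôpital: lim (-49 + 49*e^(-7*s))/(12*s), still 0/0.
After 3 applications of L'Hôpital's rule the quotient is (-343*e^(-7*s))/(12); substituting s = 0 gives -343/12.

-343/12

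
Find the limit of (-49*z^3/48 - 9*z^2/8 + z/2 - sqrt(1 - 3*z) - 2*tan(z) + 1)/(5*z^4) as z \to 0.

Substitution gives 0/0 (the numerator vanishes to order 4).
Expand each term to order z^4: the coefficient of z^4 in -2·tan(z) is 0 and in −√(1 - 3z) is 405/128.
Lower-order terms cancel with the polynomial part, so the numerator is (405/128)·z^4 + o(z^4), and the limit is (405/128)/(5) = 81/128.

81/128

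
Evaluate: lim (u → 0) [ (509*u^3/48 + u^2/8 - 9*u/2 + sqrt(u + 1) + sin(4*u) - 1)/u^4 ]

Substitution gives 0/0; apply L'Hôpital's rule 4 times.
After differentiating numerator and denominator 4 times the quotient is (256*sin(4*u) - 15/(16*(u + 1)^(7/2)))/(24); at u = 0 this is -5/128.

-5/128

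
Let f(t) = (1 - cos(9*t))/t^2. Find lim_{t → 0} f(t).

Substitution gives 0/0.
Use (1 − cos u)/u² → 1/2 with u = 9t: the limit is 9²/(2·1) = 81/2.

81/2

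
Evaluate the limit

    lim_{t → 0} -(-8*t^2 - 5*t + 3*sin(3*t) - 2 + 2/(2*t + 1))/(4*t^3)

Substitution gives 0/0; apply L'Hôpital's rule 3 times.
After differentiating numerator and denominator 3 times the quotient is (-81*cos(3*t) - 96/(2*t + 1)^4)/(-24); at t = 0 this is 59/8.

59/8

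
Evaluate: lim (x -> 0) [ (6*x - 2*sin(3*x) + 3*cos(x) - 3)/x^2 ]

-3/2

Substitution gives 0/0; apply L'Hôpital's rule 2 times.
After differentiating numerator and denominator 2 times the quotient is (18*sin(3*x) - 3*cos(x))/(2); at x = 0 this is -3/2.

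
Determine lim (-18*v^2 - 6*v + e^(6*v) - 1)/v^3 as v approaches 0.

36

Direct substitution gives 0/0.
Apply L'Hôpital: lim (-36*v + 6*e^(6*v) - 6)/(3*v^2), still 0/0.
Apply L'Hôpital: lim (36*e^(6*v) - 36)/(6*v), still 0/0.
After 3 applications of L'Hôpital's rule the quotient is (216*e^(6*v))/(6); substituting v = 0 gives 36.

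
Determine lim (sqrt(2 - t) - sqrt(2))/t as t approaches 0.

-√(2)/4

A 0/0 form; rationalise with √(2 - t) + √2. This collapses the numerator to -t, leaving -1/(√(2 - t) + √2) → -1/(2√2) = -√(2)/4.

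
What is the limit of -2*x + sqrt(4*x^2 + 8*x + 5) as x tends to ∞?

2

An ∞ − ∞ form. Rationalising with the conjugate, the difference becomes (8x + 5) / (√(4*x^2 + 8*x + 5) + 2x).
For large x the denominator behaves like 2·2x, so the quotient tends to 8/4 = 2.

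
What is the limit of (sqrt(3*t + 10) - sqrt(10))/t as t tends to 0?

Substitution gives 0/0. Multiply numerator and denominator by the conjugate √(10 + 3t) + √10.
The numerator becomes (10 + 3t) − 10 = 3t, so the expression simplifies to 3/(√(10 + 3t) + √10).
Letting t → 0 gives 3/(2√10) = 3*√(10)/20.

3*√(10)/20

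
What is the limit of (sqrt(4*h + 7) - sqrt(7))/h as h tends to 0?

Substitution gives 0/0. Multiply numerator and denominator by the conjugate √(7 + 4h) + √7.
The numerator becomes (7 + 4h) − 7 = 4h, so the expression simplifies to 4/(√(7 + 4h) + √7).
Letting h → 0 gives 4/(2√7) = 2*√(7)/7.

2*√(7)/7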